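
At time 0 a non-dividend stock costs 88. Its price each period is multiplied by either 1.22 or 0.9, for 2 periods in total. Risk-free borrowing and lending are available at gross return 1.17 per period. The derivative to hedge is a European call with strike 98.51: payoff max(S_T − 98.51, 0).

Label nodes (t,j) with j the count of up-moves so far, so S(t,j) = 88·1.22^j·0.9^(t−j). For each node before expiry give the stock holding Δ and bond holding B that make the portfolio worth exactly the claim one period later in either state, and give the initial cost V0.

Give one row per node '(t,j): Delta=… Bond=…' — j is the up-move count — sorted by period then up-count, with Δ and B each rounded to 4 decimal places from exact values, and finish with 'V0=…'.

(0,0): Delta=0.8315 Bond=-56.2868
(1,0): Delta=0.0000 Bond=0.0000
(1,1): Delta=0.9451 Bond=-78.0510
V0=16.8860

Under the risk-neutral measure, an up-move has probability p* = (R−d)/(u−d) = 0.8437 and values discount at R = 1.17.
Payoff layer (t=2): V(2,0)=0.0000, V(2,1)=0.0000, V(2,2)=32.4692
  t=1,j=0: stock 79.2000 → up 96.6240 (V=0.0000), down 71.2800 (V=0.0000). Price 0.0000; hedge Δ=0.0000, bond B=0.0000.
  t=1,j=1: stock 107.3600 → up 130.9792 (V=32.4692), down 96.6240 (V=0.0000). Price 23.4153; hedge Δ=0.9451, bond B=-78.0510.
  t=0,j=0: stock 88.0000 → up 107.3600 (V=23.4153), down 79.2000 (V=0.0000). Price 16.8860; hedge Δ=0.8315, bond B=-56.2868.
Root portfolio cost Δ·88+B reproduces V0=16.8860.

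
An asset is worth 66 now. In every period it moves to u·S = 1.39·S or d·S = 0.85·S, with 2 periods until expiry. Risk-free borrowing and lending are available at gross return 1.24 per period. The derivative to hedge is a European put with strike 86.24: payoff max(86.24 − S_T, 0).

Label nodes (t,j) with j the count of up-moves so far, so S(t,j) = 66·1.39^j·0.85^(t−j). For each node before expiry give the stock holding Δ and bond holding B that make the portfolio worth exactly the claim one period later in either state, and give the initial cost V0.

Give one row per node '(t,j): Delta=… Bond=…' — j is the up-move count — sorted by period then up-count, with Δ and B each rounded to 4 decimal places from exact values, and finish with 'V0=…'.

(0,0): Delta=-0.3254 Bond=25.5679
(1,0): Delta=-1.0000 Bond=69.5484
(1,1): Delta=-0.1668 Bond=17.1487
V0=4.0905

Since d<R<u, set p* = (R−d)/(u−d) = 0.7222; price each node as the discounted p*-expectation of its children.
Terminal values V(2,·): V(2,0)=38.5550, V(2,1)=8.2610, V(2,2)=0.0000
(1,0): S=56.1000. Δ = (V_up−V_dn)/(S_up−S_dn) = (8.2610−38.5550)/(77.9790−47.6850) = -1.0000. V = [p*·8.2610 + (1−p*)·38.5550]/1.24 = 13.4484. B = V − Δ·S = 69.5484.
(1,1): S=91.7400. Δ = (V_up−V_dn)/(S_up−S_dn) = (0.0000−8.2610)/(127.5186−77.9790) = -0.1668. V = [p*·0.0000 + (1−p*)·8.2610]/1.24 = 1.8506. B = V − Δ·S = 17.1487.
(0,0): S=66.0000. Δ = (V_up−V_dn)/(S_up−S_dn) = (1.8506−13.4484)/(91.7400−56.1000) = -0.3254. V = [p*·1.8506 + (1−p*)·13.4484]/1.24 = 4.0905. B = V − Δ·S = 25.5679.
Each (Δ,B) replicates both successor values, so the strategy is self-financing and V0 is arbitrage-free.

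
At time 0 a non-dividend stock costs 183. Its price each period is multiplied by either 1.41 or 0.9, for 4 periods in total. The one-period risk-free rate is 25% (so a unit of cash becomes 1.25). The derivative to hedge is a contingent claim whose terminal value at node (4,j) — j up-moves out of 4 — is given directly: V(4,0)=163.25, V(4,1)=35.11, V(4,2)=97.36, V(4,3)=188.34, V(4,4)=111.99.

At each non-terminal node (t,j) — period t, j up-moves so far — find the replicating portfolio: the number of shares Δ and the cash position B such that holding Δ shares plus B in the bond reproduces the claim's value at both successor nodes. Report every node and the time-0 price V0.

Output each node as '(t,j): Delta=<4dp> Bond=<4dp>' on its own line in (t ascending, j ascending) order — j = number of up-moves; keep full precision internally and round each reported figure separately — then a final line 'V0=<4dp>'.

Since d<R<u, set p* = (R−d)/(u−d) = 0.6863; price each node as the discounted p*-expectation of its children.
Terminal values V(4,·): V(4,0)=163.2500, V(4,1)=35.1100, V(4,2)=97.3600, V(4,3)=188.3400, V(4,4)=111.9900
Node (3,0) S=133.4070: V=(p*·35.1100+(1−p*)·163.2500)/1.25=60.2486; Δ=(35.1100−163.2500)/(188.1039−120.0663)=-1.8834; B=V−Δ·S=311.5035
Node (3,1) S=209.0043: V=(p*·97.3600+(1−p*)·35.1100)/1.25=62.2645; Δ=(97.3600−35.1100)/(294.6961−188.1039)=0.5840; B=V−Δ·S=-59.7944
Node (3,2) S=327.4401: V=(p*·188.3400+(1−p*)·97.3600)/1.25=127.8378; Δ=(188.3400−97.3600)/(461.6905−294.6961)=0.5448; B=V−Δ·S=-50.5544
Node (3,3) S=512.9894: V=(p*·111.9900+(1−p*)·188.3400)/1.25=108.7544; Δ=(111.9900−188.3400)/(723.3151−461.6905)=-0.2918; B=V−Δ·S=258.4602
Node (2,0) S=148.2300: V=(p*·62.2645+(1−p*)·60.2486)/1.25=49.3056; Δ=(62.2645−60.2486)/(209.0043−133.4070)=0.0267; B=V−Δ·S=45.3530
Node (2,1) S=232.2270: V=(p*·127.8378+(1−p*)·62.2645)/1.25=85.8126; Δ=(127.8378−62.2645)/(327.4401−209.0043)=0.5537; B=V−Δ·S=-42.7625
Node (2,2) S=363.8223: V=(p*·108.7544+(1−p*)·127.8378)/1.25=91.7931; Δ=(108.7544−127.8378)/(512.9894−327.4401)=-0.1028; B=V−Δ·S=129.2116
Node (1,0) S=164.7000: V=(p*·85.8126+(1−p*)·49.3056)/1.25=59.4876; Δ=(85.8126−49.3056)/(232.2270−148.2300)=0.4346; B=V−Δ·S=-12.0948
Node (1,1) S=258.0300: V=(p*·91.7931+(1−p*)·85.8126)/1.25=71.9335; Δ=(91.7931−85.8126)/(363.8223−232.2270)=0.0454; B=V−Δ·S=60.2071
Node (0,0) S=183.0000: V=(p*·71.9335+(1−p*)·59.4876)/1.25=54.4231; Δ=(71.9335−59.4876)/(258.0300−164.7000)=0.1334; B=V−Δ·S=30.0194
Each (Δ,B) replicates both successor values, so the strategy is self-financing and V0 is arbitrage-free.

(0,0): Delta=0.1334 Bond=30.0194
(1,0): Delta=0.4346 Bond=-12.0948
(1,1): Delta=0.0454 Bond=60.2071
(2,0): Delta=0.0267 Bond=45.3530
(2,1): Delta=0.5537 Bond=-42.7625
(2,2): Delta=-0.1028 Bond=129.2116
(3,0): Delta=-1.8834 Bond=311.5035
(3,1): Delta=0.5840 Bond=-59.7944
(3,2): Delta=0.5448 Bond=-50.5544
(3,3): Delta=-0.2918 Bond=258.4602
V0=54.4231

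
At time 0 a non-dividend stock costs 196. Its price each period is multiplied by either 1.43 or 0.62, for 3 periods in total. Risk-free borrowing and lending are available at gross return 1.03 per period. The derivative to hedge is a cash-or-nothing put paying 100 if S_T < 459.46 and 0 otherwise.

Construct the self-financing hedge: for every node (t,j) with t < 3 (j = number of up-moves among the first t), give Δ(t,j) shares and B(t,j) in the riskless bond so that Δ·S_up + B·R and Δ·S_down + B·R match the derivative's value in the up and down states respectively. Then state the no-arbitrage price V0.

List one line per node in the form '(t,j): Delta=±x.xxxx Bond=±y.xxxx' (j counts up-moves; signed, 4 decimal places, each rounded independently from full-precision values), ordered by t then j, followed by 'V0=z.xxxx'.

(0,0): Delta=-0.1521 Bond=109.4612
(1,0): Delta=0.0000 Bond=94.2596
(1,1): Delta=-0.2165 Bond=130.7796
(2,0): Delta=0.0000 Bond=97.0874
(2,1): Delta=0.0000 Bond=97.0874
(2,2): Delta=-0.3080 Bond=171.4012
V0=79.6460

Risk-neutral probability p* = (R−d)/(u−d) = (1.03−0.62)/(1.43−0.62) = 0.5062.
Terminal payoffs: V(3,0)=100.0000, V(3,1)=100.0000, V(3,2)=100.0000, V(3,3)=0.0000
  t=2,j=0: stock 75.3424 → up 107.7396 (V=100.0000), down 46.7123 (V=100.0000). Price 97.0874; hedge Δ=0.0000, bond B=97.0874.
  t=2,j=1: stock 173.7736 → up 248.4962 (V=100.0000), down 107.7396 (V=100.0000). Price 97.0874; hedge Δ=0.0000, bond B=97.0874.
  t=2,j=2: stock 400.8004 → up 573.1446 (V=0.0000), down 248.4962 (V=100.0000). Price 47.9444; hedge Δ=-0.3080, bond B=171.4012.
  t=1,j=0: stock 121.5200 → up 173.7736 (V=97.0874), down 75.3424 (V=97.0874). Price 94.2596; hedge Δ=0.0000, bond B=94.2596.
  t=1,j=1: stock 280.2800 → up 400.8004 (V=47.9444), down 173.7736 (V=97.0874). Price 70.1093; hedge Δ=-0.2165, bond B=130.7796.
  t=0,j=0: stock 196.0000 → up 280.2800 (V=70.1093), down 121.5200 (V=94.2596). Price 79.6460; hedge Δ=-0.1521, bond B=109.4612.
Check: Δ(0,0)·S0 + B(0,0) = 79.6460 = V0.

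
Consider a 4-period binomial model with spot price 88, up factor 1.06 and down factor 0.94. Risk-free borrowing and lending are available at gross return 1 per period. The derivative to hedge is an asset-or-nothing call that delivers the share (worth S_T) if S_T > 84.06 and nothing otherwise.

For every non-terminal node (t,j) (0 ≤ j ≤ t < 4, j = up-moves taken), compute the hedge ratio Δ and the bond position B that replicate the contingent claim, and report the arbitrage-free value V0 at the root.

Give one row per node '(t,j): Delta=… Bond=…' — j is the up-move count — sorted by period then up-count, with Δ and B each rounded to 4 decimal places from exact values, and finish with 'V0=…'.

No-arbitrage ⇒ martingale measure with p* = (R−d)/(u−d) = 0.5000.
Terminal payoffs: V(4,0)=0.0000, V(4,1)=0.0000, V(4,2)=87.3675, V(4,3)=98.5208, V(4,4)=111.0980
  t=3,j=0: stock 73.0914 → up 77.4769 (V=0.0000), down 68.7059 (V=0.0000). Price 0.0000; hedge Δ=0.0000, bond B=0.0000.
  t=3,j=1: stock 82.4222 → up 87.3675 (V=87.3675), down 77.4769 (V=0.0000). Price 43.6838; hedge Δ=8.8333, bond B=-684.3791.
  t=3,j=2: stock 92.9442 → up 98.5208 (V=98.5208), down 87.3675 (V=87.3675). Price 92.9442; hedge Δ=1.0000, bond B=0.0000.
  t=3,j=3: stock 104.8094 → up 111.0980 (V=111.0980), down 98.5208 (V=98.5208). Price 104.8094; hedge Δ=1.0000, bond B=0.0000.
  t=2,j=0: stock 77.7568 → up 82.4222 (V=43.6838), down 73.0914 (V=0.0000). Price 21.8419; hedge Δ=4.6817, bond B=-342.1895.
  t=2,j=1: stock 87.6832 → up 92.9442 (V=92.9442), down 82.4222 (V=43.6838). Price 68.3140; hedge Δ=4.6817, bond B=-342.1895.
  t=2,j=2: stock 98.8768 → up 104.8094 (V=104.8094), down 92.9442 (V=92.9442). Price 98.8768; hedge Δ=1.0000, bond B=0.0000.
  t=1,j=0: stock 82.7200 → up 87.6832 (V=68.3140), down 77.7568 (V=21.8419). Price 45.0779; hedge Δ=4.6817, bond B=-342.1895.
  t=1,j=1: stock 93.2800 → up 98.8768 (V=98.8768), down 87.6832 (V=68.3140). Price 83.5954; hedge Δ=2.7304, bond B=-171.0948.
  t=0,j=0: stock 88.0000 → up 93.2800 (V=83.5954), down 82.7200 (V=45.0779). Price 64.3367; hedge Δ=3.6475, bond B=-256.6422.
The time-0 hedge costs 64.3367, which is the no-arbitrage price.

(0,0): Delta=3.6475 Bond=-256.6422
(1,0): Delta=4.6817 Bond=-342.1895
(1,1): Delta=2.7304 Bond=-171.0948
(2,0): Delta=4.6817 Bond=-342.1895
(2,1): Delta=4.6817 Bond=-342.1895
(2,2): Delta=1.0000 Bond=0.0000
(3,0): Delta=0.0000 Bond=0.0000
(3,1): Delta=8.8333 Bond=-684.3791
(3,2): Delta=1.0000 Bond=0.0000
(3,3): Delta=1.0000 Bond=0.0000
V0=64.3367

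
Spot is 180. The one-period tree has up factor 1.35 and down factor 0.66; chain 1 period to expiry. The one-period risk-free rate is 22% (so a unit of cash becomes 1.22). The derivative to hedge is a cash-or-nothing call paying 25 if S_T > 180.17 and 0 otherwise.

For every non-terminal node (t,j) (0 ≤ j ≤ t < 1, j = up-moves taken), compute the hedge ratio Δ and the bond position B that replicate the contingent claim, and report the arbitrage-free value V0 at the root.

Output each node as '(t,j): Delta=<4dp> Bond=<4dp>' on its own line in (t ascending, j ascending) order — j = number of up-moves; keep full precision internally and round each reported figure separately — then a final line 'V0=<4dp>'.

(0,0): Delta=0.2013 Bond=-19.6009
V0=16.6310

Under the risk-neutral measure, an up-move has probability p* = (R−d)/(u−d) = 0.8116 and values discount at R = 1.22.
Terminal payoffs: V(1,0)=0.0000, V(1,1)=25.0000
Node (0,0) S=180.0000: V=(p*·25.0000+(1−p*)·0.0000)/1.22=16.6310; Δ=(25.0000−0.0000)/(243.0000−118.8000)=0.2013; B=V−Δ·S=-19.6009
Root portfolio cost Δ·180+B reproduces V0=16.6310.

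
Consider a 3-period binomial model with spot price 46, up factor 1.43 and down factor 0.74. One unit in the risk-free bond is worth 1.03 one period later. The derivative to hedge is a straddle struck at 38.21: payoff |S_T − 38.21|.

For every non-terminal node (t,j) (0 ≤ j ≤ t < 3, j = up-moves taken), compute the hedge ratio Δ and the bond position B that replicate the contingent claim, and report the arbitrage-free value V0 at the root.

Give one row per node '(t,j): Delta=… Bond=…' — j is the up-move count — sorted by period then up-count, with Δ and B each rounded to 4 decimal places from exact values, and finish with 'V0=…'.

Under the risk-neutral measure, an up-move has probability p* = (R−d)/(u−d) = 0.4203 and values discount at R = 1.03.
At expiry t=3: V(3,0)=19.5697, V(3,1)=2.1889, V(3,2)=31.3984, V(3,3)=96.3035
(2,0): S=25.1896. Δ = (V_up−V_dn)/(S_up−S_dn) = (2.1889−19.5697)/(36.0211−18.6403) = -1.0000. V = [p*·2.1889 + (1−p*)·19.5697]/1.03 = 11.9075. B = V − Δ·S = 37.0971.
(2,1): S=48.6772. Δ = (V_up−V_dn)/(S_up−S_dn) = (31.3984−2.1889)/(69.6084−36.0211) = 0.8697. V = [p*·31.3984 + (1−p*)·2.1889]/1.03 = 14.0440. B = V − Δ·S = -28.2886.
(2,2): S=94.0654. Δ = (V_up−V_dn)/(S_up−S_dn) = (96.3035−31.3984)/(134.5135−69.6084) = 1.0000. V = [p*·96.3035 + (1−p*)·31.3984]/1.03 = 56.9683. B = V − Δ·S = -37.0971.
(1,0): S=34.0400. Δ = (V_up−V_dn)/(S_up−S_dn) = (14.0440−11.9075)/(48.6772−25.1896) = 0.0910. V = [p*·14.0440 + (1−p*)·11.9075]/1.03 = 12.4325. B = V − Δ·S = 9.3361.
(1,1): S=65.7800. Δ = (V_up−V_dn)/(S_up−S_dn) = (56.9683−14.0440)/(94.0654−48.6772) = 0.9457. V = [p*·56.9683 + (1−p*)·14.0440]/1.03 = 31.1502. B = V − Δ·S = -31.0590.
(0,0): S=46.0000. Δ = (V_up−V_dn)/(S_up−S_dn) = (31.1502−12.4325)/(65.7800−34.0400) = 0.5897. V = [p*·31.1502 + (1−p*)·12.4325]/1.03 = 19.7081. B = V − Δ·S = -7.4190.
Each (Δ,B) replicates both successor values, so the strategy is self-financing and V0 is arbitrage-free.

(0,0): Delta=0.5897 Bond=-7.4190
(1,0): Delta=0.0910 Bond=9.3361
(1,1): Delta=0.9457 Bond=-31.0590
(2,0): Delta=-1.0000 Bond=37.0971
(2,1): Delta=0.8697 Bond=-28.2886
(2,2): Delta=1.0000 Bond=-37.0971
V0=19.7081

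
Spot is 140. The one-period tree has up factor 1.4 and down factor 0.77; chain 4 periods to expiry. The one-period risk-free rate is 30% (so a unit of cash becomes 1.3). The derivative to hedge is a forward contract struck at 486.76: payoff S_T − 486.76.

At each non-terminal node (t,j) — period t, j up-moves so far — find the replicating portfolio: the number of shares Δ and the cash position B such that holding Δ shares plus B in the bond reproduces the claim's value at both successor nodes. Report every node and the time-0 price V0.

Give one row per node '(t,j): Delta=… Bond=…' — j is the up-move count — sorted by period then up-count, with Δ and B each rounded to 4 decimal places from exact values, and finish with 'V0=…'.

The replicating-portfolio and risk-neutral prices coincide; use p* = (1.3−0.77)/(1.4−0.77) = 0.8413 for the latter.
Payoff layer (t=4): V(4,0)=-437.5457, V(4,1)=-397.2795, V(4,2)=-324.0682, V(4,3)=-190.9568, V(4,4)=51.0640
(3,0): S=63.9146. Δ = (V_up−V_dn)/(S_up−S_dn) = (-397.2795−-437.5457)/(89.4805−49.2143) = 1.0000. V = [p*·-397.2795 + (1−p*)·-437.5457]/1.3 = -310.5161. B = V − Δ·S = -374.4308.
(3,1): S=116.2084. Δ = (V_up−V_dn)/(S_up−S_dn) = (-324.0682−-397.2795)/(162.6918−89.4805) = 1.0000. V = [p*·-324.0682 + (1−p*)·-397.2795]/1.3 = -258.2224. B = V − Δ·S = -374.4308.
(3,2): S=211.2880. Δ = (V_up−V_dn)/(S_up−S_dn) = (-190.9568−-324.0682)/(295.8032−162.6918) = 1.0000. V = [p*·-190.9568 + (1−p*)·-324.0682]/1.3 = -163.1428. B = V − Δ·S = -374.4308.
(3,3): S=384.1600. Δ = (V_up−V_dn)/(S_up−S_dn) = (51.0640−-190.9568)/(537.8240−295.8032) = 1.0000. V = [p*·51.0640 + (1−p*)·-190.9568]/1.3 = 9.7292. B = V − Δ·S = -374.4308.
(2,0): S=83.0060. Δ = (V_up−V_dn)/(S_up−S_dn) = (-258.2224−-310.5161)/(116.2084−63.9146) = 1.0000. V = [p*·-258.2224 + (1−p*)·-310.5161]/1.3 = -205.0177. B = V − Δ·S = -288.0237.
(2,1): S=150.9200. Δ = (V_up−V_dn)/(S_up−S_dn) = (-163.1428−-258.2224)/(211.2880−116.2084) = 1.0000. V = [p*·-163.1428 + (1−p*)·-258.2224]/1.3 = -137.1037. B = V − Δ·S = -288.0237.
(2,2): S=274.4000. Δ = (V_up−V_dn)/(S_up−S_dn) = (9.7292−-163.1428)/(384.1600−211.2880) = 1.0000. V = [p*·9.7292 + (1−p*)·-163.1428]/1.3 = -13.6237. B = V − Δ·S = -288.0237.
(1,0): S=107.8000. Δ = (V_up−V_dn)/(S_up−S_dn) = (-137.1037−-205.0177)/(150.9200−83.0060) = 1.0000. V = [p*·-137.1037 + (1−p*)·-205.0177]/1.3 = -113.7567. B = V − Δ·S = -221.5567.
(1,1): S=196.0000. Δ = (V_up−V_dn)/(S_up−S_dn) = (-13.6237−-137.1037)/(274.4000−150.9200) = 1.0000. V = [p*·-13.6237 + (1−p*)·-137.1037]/1.3 = -25.5567. B = V − Δ·S = -221.5567.
(0,0): S=140.0000. Δ = (V_up−V_dn)/(S_up−S_dn) = (-25.5567−-113.7567)/(196.0000−107.8000) = 1.0000. V = [p*·-25.5567 + (1−p*)·-113.7567]/1.3 = -30.4282. B = V − Δ·S = -170.4282.
The time-0 hedge costs -30.4282, which is the no-arbitrage price.

(0,0): Delta=1.0000 Bond=-170.4282
(1,0): Delta=1.0000 Bond=-221.5567
(1,1): Delta=1.0000 Bond=-221.5567
(2,0): Delta=1.0000 Bond=-288.0237
(2,1): Delta=1.0000 Bond=-288.0237
(2,2): Delta=1.0000 Bond=-288.0237
(3,0): Delta=1.0000 Bond=-374.4308
(3,1): Delta=1.0000 Bond=-374.4308
(3,2): Delta=1.0000 Bond=-374.4308
(3,3): Delta=1.0000 Bond=-374.4308
V0=-30.4282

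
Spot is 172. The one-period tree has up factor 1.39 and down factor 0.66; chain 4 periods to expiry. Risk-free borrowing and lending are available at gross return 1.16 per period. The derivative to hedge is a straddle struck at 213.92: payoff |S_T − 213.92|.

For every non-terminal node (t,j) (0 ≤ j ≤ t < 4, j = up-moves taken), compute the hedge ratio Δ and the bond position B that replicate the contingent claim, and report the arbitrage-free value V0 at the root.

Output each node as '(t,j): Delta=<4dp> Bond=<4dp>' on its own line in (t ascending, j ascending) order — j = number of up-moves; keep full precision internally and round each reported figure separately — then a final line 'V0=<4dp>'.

(0,0): Delta=0.5173 Bond=1.9438
(1,0): Delta=-0.2347 Bond=87.6206
(1,1): Delta=0.6815 Bond=-37.0135
(2,0): Delta=-1.0000 Bond=158.9774
(2,1): Delta=-0.0676 Bond=75.2646
(2,2): Delta=0.8451 Bond=-97.3078
(3,0): Delta=-1.0000 Bond=184.4138
(3,1): Delta=-1.0000 Bond=184.4138
(3,2): Delta=0.1361 Bond=42.6378
(3,3): Delta=1.0000 Bond=-184.4138
V0=90.9148

Since d<R<u, set p* = (R−d)/(u−d) = 0.6849; price each node as the discounted p*-expectation of its children.
Terminal values V(4,·): V(4,0)=181.2835, V(4,1)=145.1855, V(4,2)=69.1609, V(4,3)=90.9515, V(4,4)=428.1578
Node (3,0) S=49.4493: V=(p*·145.1855+(1−p*)·181.2835)/1.16=134.9645; Δ=(145.1855−181.2835)/(68.7345−32.6365)=-1.0000; B=V−Δ·S=184.4138
Node (3,1) S=104.1432: V=(p*·69.1609+(1−p*)·145.1855)/1.16=80.2705; Δ=(69.1609−145.1855)/(144.7591−68.7345)=-1.0000; B=V−Δ·S=184.4138
Node (3,2) S=219.3320: V=(p*·90.9515+(1−p*)·69.1609)/1.16=72.4879; Δ=(90.9515−69.1609)/(304.8715−144.7591)=0.1361; B=V−Δ·S=42.6378
Node (3,3) S=461.9265: V=(p*·428.1578+(1−p*)·90.9515)/1.16=277.5127; Δ=(428.1578−90.9515)/(642.0778−304.8715)=1.0000; B=V−Δ·S=-184.4138
Node (2,0) S=74.9232: V=(p*·80.2705+(1−p*)·134.9645)/1.16=84.0542; Δ=(80.2705−134.9645)/(104.1432−49.4493)=-1.0000; B=V−Δ·S=158.9774
Node (2,1) S=157.7928: V=(p*·72.4879+(1−p*)·80.2705)/1.16=64.6034; Δ=(72.4879−80.2705)/(219.3320−104.1432)=-0.0676; B=V−Δ·S=75.2646
Node (2,2) S=332.3212: V=(p*·277.5127+(1−p*)·72.4879)/1.16=183.5481; Δ=(277.5127−72.4879)/(461.9265−219.3320)=0.8451; B=V−Δ·S=-97.3078
Node (1,0) S=113.5200: V=(p*·64.6034+(1−p*)·84.0542)/1.16=60.9756; Δ=(64.6034−84.0542)/(157.7928−74.9232)=-0.2347; B=V−Δ·S=87.6206
Node (1,1) S=239.0800: V=(p*·183.5481+(1−p*)·64.6034)/1.16=125.9245; Δ=(183.5481−64.6034)/(332.3212−157.7928)=0.6815; B=V−Δ·S=-37.0135
Node (0,0) S=172.0000: V=(p*·125.9245+(1−p*)·60.9756)/1.16=90.9148; Δ=(125.9245−60.9756)/(239.0800−113.5200)=0.5173; B=V−Δ·S=1.9438
Self-financing check: at every node Δ·S+B equals the discounted successor values.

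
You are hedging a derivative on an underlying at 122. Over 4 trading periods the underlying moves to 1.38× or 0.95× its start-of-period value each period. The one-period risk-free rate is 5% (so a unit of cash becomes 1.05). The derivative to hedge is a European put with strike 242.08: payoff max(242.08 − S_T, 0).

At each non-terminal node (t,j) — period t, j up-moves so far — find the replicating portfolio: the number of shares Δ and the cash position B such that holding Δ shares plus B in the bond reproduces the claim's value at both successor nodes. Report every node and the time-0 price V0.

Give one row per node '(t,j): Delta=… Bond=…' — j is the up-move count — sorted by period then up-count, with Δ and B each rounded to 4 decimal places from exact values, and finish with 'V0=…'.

Risk-neutral probability p* = (R−d)/(u−d) = (1.05−0.95)/(1.38−0.95) = 0.2326.
At expiry t=4: V(4,0)=142.7102, V(4,1)=97.7323, V(4,2)=32.3960, V(4,3)=0.0000, V(4,4)=0.0000
  t=3,j=0: stock 104.5997 → up 144.3477 (V=97.7323), down 99.3698 (V=142.7102). Price 125.9526; hedge Δ=-1.0000, bond B=230.5524.
  t=3,j=1: stock 151.9449 → up 209.6840 (V=32.3960), down 144.3477 (V=97.7323). Price 78.6075; hedge Δ=-1.0000, bond B=230.5524.
  t=3,j=2: stock 220.7200 → up 304.5935 (V=0.0000), down 209.6840 (V=32.3960). Price 23.6782; hedge Δ=-0.3413, bond B=99.0178.
  t=3,j=3: stock 320.6248 → up 442.4622 (V=0.0000), down 304.5935 (V=0.0000). Price 0.0000; hedge Δ=0.0000, bond B=0.0000.
  t=2,j=0: stock 110.1050 → up 151.9449 (V=78.6075), down 104.5997 (V=125.9526). Price 109.4687; hedge Δ=-1.0000, bond B=219.5737.
  t=2,j=1: stock 159.9420 → up 220.7200 (V=23.6782), down 151.9449 (V=78.6075). Price 62.6983; hedge Δ=-0.7987, bond B=190.4409.
  t=2,j=2: stock 232.3368 → up 320.6248 (V=0.0000), down 220.7200 (V=23.6782). Price 17.3063; hedge Δ=-0.2370, bond B=72.3718.
  t=1,j=0: stock 115.9000 → up 159.9420 (V=62.6983), down 110.1050 (V=109.4687). Price 93.8970; hedge Δ=-0.9385, bond B=202.6654.
  t=1,j=1: stock 168.3600 → up 232.3368 (V=17.3063), down 159.9420 (V=62.6983). Price 49.6591; hedge Δ=-0.6270, bond B=155.2219.
  t=0,j=0: stock 122.0000 → up 168.3600 (V=49.6591), down 115.9000 (V=93.8970). Price 79.6277; hedge Δ=-0.8433, bond B=182.5067.
Self-financing check: at every node Δ·S+B equals the discounted successor values.

(0,0): Delta=-0.8433 Bond=182.5067
(1,0): Delta=-0.9385 Bond=202.6654
(1,1): Delta=-0.6270 Bond=155.2219
(2,0): Delta=-1.0000 Bond=219.5737
(2,1): Delta=-0.7987 Bond=190.4409
(2,2): Delta=-0.2370 Bond=72.3718
(3,0): Delta=-1.0000 Bond=230.5524
(3,1): Delta=-1.0000 Bond=230.5524
(3,2): Delta=-0.3413 Bond=99.0178
(3,3): Delta=0.0000 Bond=0.0000
V0=79.6277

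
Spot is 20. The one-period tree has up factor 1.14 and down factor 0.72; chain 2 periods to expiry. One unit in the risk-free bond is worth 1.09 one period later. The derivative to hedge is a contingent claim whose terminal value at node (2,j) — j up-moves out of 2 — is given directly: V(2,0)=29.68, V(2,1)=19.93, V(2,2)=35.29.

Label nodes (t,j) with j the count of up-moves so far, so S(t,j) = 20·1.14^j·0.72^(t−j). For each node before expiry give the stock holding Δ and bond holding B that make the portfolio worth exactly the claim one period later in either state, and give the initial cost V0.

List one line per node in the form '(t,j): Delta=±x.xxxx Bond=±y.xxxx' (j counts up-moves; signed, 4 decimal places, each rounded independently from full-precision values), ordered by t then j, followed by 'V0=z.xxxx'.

(0,0): Delta=1.3511 Bond=-0.0978
(1,0): Delta=-1.6121 Bond=42.5636
(1,1): Delta=1.6040 Bond=-5.8729
V0=26.9243

Under the risk-neutral measure, an up-move has probability p* = (R−d)/(u−d) = 0.8810 and values discount at R = 1.09.
Payoff layer (t=2): V(2,0)=29.6800, V(2,1)=19.9300, V(2,2)=35.2900
Node (1,0) S=14.4000: V=(p*·19.9300+(1−p*)·29.6800)/1.09=19.3493; Δ=(19.9300−29.6800)/(16.4160−10.3680)=-1.6121; B=V−Δ·S=42.5636
Node (1,1) S=22.8000: V=(p*·35.2900+(1−p*)·19.9300)/1.09=30.6986; Δ=(35.2900−19.9300)/(25.9920−16.4160)=1.6040; B=V−Δ·S=-5.8729
Node (0,0) S=20.0000: V=(p*·30.6986+(1−p*)·19.3493)/1.09=26.9243; Δ=(30.6986−19.3493)/(22.8000−14.4000)=1.3511; B=V−Δ·S=-0.0978
Self-financing check: at every node Δ·S+B equals the discounted successor values.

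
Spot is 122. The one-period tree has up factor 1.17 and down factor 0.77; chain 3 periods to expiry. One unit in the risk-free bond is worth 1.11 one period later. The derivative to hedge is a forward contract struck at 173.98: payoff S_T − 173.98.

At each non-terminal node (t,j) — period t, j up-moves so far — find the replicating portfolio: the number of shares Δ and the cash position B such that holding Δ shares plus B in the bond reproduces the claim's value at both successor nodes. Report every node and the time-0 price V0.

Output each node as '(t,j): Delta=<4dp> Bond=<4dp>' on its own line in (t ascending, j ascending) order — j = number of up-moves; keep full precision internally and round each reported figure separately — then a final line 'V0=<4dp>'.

No-arbitrage ⇒ martingale measure with p* = (R−d)/(u−d) = 0.8500.
Terminal payoffs: V(3,0)=-118.2830, V(3,1)=-89.3495, V(3,2)=-45.3855, V(3,3)=21.4168
(2,0): S=72.3338. Δ = (V_up−V_dn)/(S_up−S_dn) = (-89.3495−-118.2830)/(84.6305−55.6970) = 1.0000. V = [p*·-89.3495 + (1−p*)·-118.2830]/1.11 = -84.4049. B = V − Δ·S = -156.7387.
(2,1): S=109.9098. Δ = (V_up−V_dn)/(S_up−S_dn) = (-45.3855−-89.3495)/(128.5945−84.6305) = 1.0000. V = [p*·-45.3855 + (1−p*)·-89.3495]/1.11 = -46.8289. B = V − Δ·S = -156.7387.
(2,2): S=167.0058. Δ = (V_up−V_dn)/(S_up−S_dn) = (21.4168−-45.3855)/(195.3968−128.5945) = 1.0000. V = [p*·21.4168 + (1−p*)·-45.3855]/1.11 = 10.2671. B = V − Δ·S = -156.7387.
(1,0): S=93.9400. Δ = (V_up−V_dn)/(S_up−S_dn) = (-46.8289−-84.4049)/(109.9098−72.3338) = 1.0000. V = [p*·-46.8289 + (1−p*)·-84.4049]/1.11 = -47.2661. B = V − Δ·S = -141.2061.
(1,1): S=142.7400. Δ = (V_up−V_dn)/(S_up−S_dn) = (10.2671−-46.8289)/(167.0058−109.9098) = 1.0000. V = [p*·10.2671 + (1−p*)·-46.8289]/1.11 = 1.5339. B = V − Δ·S = -141.2061.
(0,0): S=122.0000. Δ = (V_up−V_dn)/(S_up−S_dn) = (1.5339−-47.2661)/(142.7400−93.9400) = 1.0000. V = [p*·1.5339 + (1−p*)·-47.2661]/1.11 = -5.2127. B = V − Δ·S = -127.2127.
Each (Δ,B) replicates both successor values, so the strategy is self-financing and V0 is arbitrage-free.

(0,0): Delta=1.0000 Bond=-127.2127
(1,0): Delta=1.0000 Bond=-141.2061
(1,1): Delta=1.0000 Bond=-141.2061
(2,0): Delta=1.0000 Bond=-156.7387
(2,1): Delta=1.0000 Bond=-156.7387
(2,2): Delta=1.0000 Bond=-156.7387
V0=-5.2127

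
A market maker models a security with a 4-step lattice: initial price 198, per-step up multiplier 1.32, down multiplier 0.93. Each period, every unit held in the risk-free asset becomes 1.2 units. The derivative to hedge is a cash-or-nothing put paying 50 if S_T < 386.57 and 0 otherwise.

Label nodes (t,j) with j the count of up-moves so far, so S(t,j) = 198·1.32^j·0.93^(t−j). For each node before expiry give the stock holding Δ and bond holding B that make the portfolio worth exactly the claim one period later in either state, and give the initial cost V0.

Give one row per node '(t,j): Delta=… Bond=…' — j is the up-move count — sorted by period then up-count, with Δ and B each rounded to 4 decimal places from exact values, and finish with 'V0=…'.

(0,0): Delta=-0.1658 Bond=41.5507
(1,0): Delta=-0.2317 Bond=62.0058
(1,1): Delta=-0.1451 Bond=44.4630
(2,0): Delta=0.0000 Bond=34.7222
(2,1): Delta=-0.3043 Bond=92.0447
(2,2): Delta=-0.0953 Bond=36.1604
(3,0): Delta=0.0000 Bond=41.6667
(3,1): Delta=0.0000 Bond=41.6667
(3,2): Delta=-0.3996 Bond=141.0256
(3,3): Delta=0.0000 Bond=0.0000
V0=8.7262

Under the risk-neutral measure, an up-move has probability p* = (R−d)/(u−d) = 0.6923 and values discount at R = 1.2.
Terminal payoffs: V(4,0)=50.0000, V(4,1)=50.0000, V(4,2)=50.0000, V(4,3)=0.0000, V(4,4)=0.0000
  t=3,j=0: stock 159.2627 → up 210.2267 (V=50.0000), down 148.1143 (V=50.0000). Price 41.6667; hedge Δ=0.0000, bond B=41.6667.
  t=3,j=1: stock 226.0503 → up 298.3863 (V=50.0000), down 210.2267 (V=50.0000). Price 41.6667; hedge Δ=0.0000, bond B=41.6667.
  t=3,j=2: stock 320.8455 → up 423.5161 (V=0.0000), down 298.3863 (V=50.0000). Price 12.8205; hedge Δ=-0.3996, bond B=141.0256.
  t=3,j=3: stock 455.3937 → up 601.1196 (V=0.0000), down 423.5161 (V=0.0000). Price 0.0000; hedge Δ=0.0000, bond B=0.0000.
  t=2,j=0: stock 171.2502 → up 226.0503 (V=41.6667), down 159.2627 (V=41.6667). Price 34.7222; hedge Δ=0.0000, bond B=34.7222.
  t=2,j=1: stock 243.0648 → up 320.8455 (V=12.8205), down 226.0503 (V=41.6667). Price 18.0802; hedge Δ=-0.3043, bond B=92.0447.
  t=2,j=2: stock 344.9952 → up 455.3937 (V=0.0000), down 320.8455 (V=12.8205). Price 3.2873; hedge Δ=-0.0953, bond B=36.1604.
  t=1,j=0: stock 184.1400 → up 243.0648 (V=18.0802), down 171.2502 (V=34.7222). Price 19.3340; hedge Δ=-0.2317, bond B=62.0058.
  t=1,j=1: stock 261.3600 → up 344.9952 (V=3.2873), down 243.0648 (V=18.0802). Price 6.5325; hedge Δ=-0.1451, bond B=44.4630.
  t=0,j=0: stock 198.0000 → up 261.3600 (V=6.5325), down 184.1400 (V=19.3340). Price 8.7262; hedge Δ=-0.1658, bond B=41.5507.
Self-financing check: at every node Δ·S+B equals the discounted successor values.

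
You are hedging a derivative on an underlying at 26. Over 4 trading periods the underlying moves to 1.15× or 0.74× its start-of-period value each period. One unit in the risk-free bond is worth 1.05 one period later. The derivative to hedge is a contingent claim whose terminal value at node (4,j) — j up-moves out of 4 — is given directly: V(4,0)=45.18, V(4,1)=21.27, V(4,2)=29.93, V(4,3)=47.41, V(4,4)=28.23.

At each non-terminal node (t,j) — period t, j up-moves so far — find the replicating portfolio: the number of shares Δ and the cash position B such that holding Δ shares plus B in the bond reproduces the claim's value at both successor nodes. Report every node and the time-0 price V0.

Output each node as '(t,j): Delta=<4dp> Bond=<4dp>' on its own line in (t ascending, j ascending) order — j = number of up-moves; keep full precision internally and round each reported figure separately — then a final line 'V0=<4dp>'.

(0,0): Delta=-0.0127 Bond=30.2933
(1,0): Delta=1.3527 Bond=5.5366
(1,1): Delta=-0.2961 Bond=40.2825
(2,0): Delta=0.1168 Bond=23.4097
(2,1): Delta=1.6093 Bond=0.1372
(2,2): Delta=-0.6917 Bond=55.8965
(3,0): Delta=-5.5351 Bond=84.1282
(3,1): Delta=1.2900 Bond=5.3712
(3,2): Delta=1.6755 Bond=-1.5422
(3,3): Delta=-1.1830 Bond=78.1215
V0=29.9626

Risk-neutral probability p* = (R−d)/(u−d) = (1.05−0.74)/(1.15−0.74) = 0.7561.
Terminal values V(4,·): V(4,0)=45.1800, V(4,1)=21.2700, V(4,2)=29.9300, V(4,3)=47.4100, V(4,4)=28.2300
Node (3,0) S=10.5358: V=(p*·21.2700+(1−p*)·45.1800)/1.05=25.8111; Δ=(21.2700−45.1800)/(12.1162−7.7965)=-5.5351; B=V−Δ·S=84.1282
Node (3,1) S=16.3732: V=(p*·29.9300+(1−p*)·21.2700)/1.05=26.4931; Δ=(29.9300−21.2700)/(18.8292−12.1162)=1.2900; B=V−Δ·S=5.3712
Node (3,2) S=25.4449: V=(p*·47.4100+(1−p*)·29.9300)/1.05=41.0920; Δ=(47.4100−29.9300)/(29.2616−18.8292)=1.6755; B=V−Δ·S=-1.5422
Node (3,3) S=39.5427: V=(p*·28.2300+(1−p*)·47.4100)/1.05=31.3410; Δ=(28.2300−47.4100)/(45.4742−29.2616)=-1.1830; B=V−Δ·S=78.1215
Node (2,0) S=14.2376: V=(p*·26.4931+(1−p*)·25.8111)/1.05=25.0731; Δ=(26.4931−25.8111)/(16.3732−10.5358)=0.1168; B=V−Δ·S=23.4097
Node (2,1) S=22.1260: V=(p*·41.0920+(1−p*)·26.4931)/1.05=35.7441; Δ=(41.0920−26.4931)/(25.4449−16.3732)=1.6093; B=V−Δ·S=0.1372
Node (2,2) S=34.3850: V=(p*·31.3410+(1−p*)·41.0920)/1.05=32.1136; Δ=(31.3410−41.0920)/(39.5427−25.4449)=-0.6917; B=V−Δ·S=55.8965
Node (1,0) S=19.2400: V=(p*·35.7441+(1−p*)·25.0731)/1.05=31.5633; Δ=(35.7441−25.0731)/(22.1260−14.2376)=1.3527; B=V−Δ·S=5.5366
Node (1,1) S=29.9000: V=(p*·32.1136+(1−p*)·35.7441)/1.05=31.4277; Δ=(32.1136−35.7441)/(34.3850−22.1260)=-0.2961; B=V−Δ·S=40.2825
Node (0,0) S=26.0000: V=(p*·31.4277+(1−p*)·31.5633)/1.05=29.9626; Δ=(31.4277−31.5633)/(29.9000−19.2400)=-0.0127; B=V−Δ·S=30.2933
Root portfolio cost Δ·26+B reproduces V0=29.9626.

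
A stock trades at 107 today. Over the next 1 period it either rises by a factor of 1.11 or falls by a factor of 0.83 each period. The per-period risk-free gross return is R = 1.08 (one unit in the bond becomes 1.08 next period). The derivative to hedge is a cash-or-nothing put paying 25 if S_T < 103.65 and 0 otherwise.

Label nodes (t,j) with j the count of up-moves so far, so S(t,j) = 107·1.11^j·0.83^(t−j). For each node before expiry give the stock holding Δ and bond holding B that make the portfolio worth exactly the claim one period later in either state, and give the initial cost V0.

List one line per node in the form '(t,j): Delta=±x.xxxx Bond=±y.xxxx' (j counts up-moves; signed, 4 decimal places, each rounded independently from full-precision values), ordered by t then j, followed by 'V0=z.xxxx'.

(0,0): Delta=-0.8344 Bond=91.7659
V0=2.4802

Under the risk-neutral measure, an up-move has probability p* = (R−d)/(u−d) = 0.8929 and values discount at R = 1.08.
Terminal payoffs: V(1,0)=25.0000, V(1,1)=0.0000
  t=0,j=0: stock 107.0000 → up 118.7700 (V=0.0000), down 88.8100 (V=25.0000). Price 2.4802; hedge Δ=-0.8344, bond B=91.7659.
Check: Δ(0,0)·S0 + B(0,0) = 2.4802 = V0.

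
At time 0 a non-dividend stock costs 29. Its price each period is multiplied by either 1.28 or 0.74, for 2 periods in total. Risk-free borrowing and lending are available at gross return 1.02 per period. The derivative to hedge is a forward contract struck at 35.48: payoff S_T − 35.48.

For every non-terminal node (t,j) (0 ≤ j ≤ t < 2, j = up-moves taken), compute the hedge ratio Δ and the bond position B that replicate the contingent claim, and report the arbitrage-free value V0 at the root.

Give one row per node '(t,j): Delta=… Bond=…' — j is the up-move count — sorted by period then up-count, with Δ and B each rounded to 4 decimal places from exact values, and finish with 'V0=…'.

Since d<R<u, set p* = (R−d)/(u−d) = 0.5185; price each node as the discounted p*-expectation of its children.
At expiry t=2: V(2,0)=-19.5996, V(2,1)=-8.0112, V(2,2)=12.0336
  t=1,j=0: stock 21.4600 → up 27.4688 (V=-8.0112), down 15.8804 (V=-19.5996). Price -13.3243; hedge Δ=1.0000, bond B=-34.7843.
  t=1,j=1: stock 37.1200 → up 47.5136 (V=12.0336), down 27.4688 (V=-8.0112). Price 2.3357; hedge Δ=1.0000, bond B=-34.7843.
  t=0,j=0: stock 29.0000 → up 37.1200 (V=2.3357), down 21.4600 (V=-13.3243). Price -5.1023; hedge Δ=1.0000, bond B=-34.1023.
The time-0 hedge costs -5.1023, which is the no-arbitrage price.

(0,0): Delta=1.0000 Bond=-34.1023
(1,0): Delta=1.0000 Bond=-34.7843
(1,1): Delta=1.0000 Bond=-34.7843
V0=-5.1023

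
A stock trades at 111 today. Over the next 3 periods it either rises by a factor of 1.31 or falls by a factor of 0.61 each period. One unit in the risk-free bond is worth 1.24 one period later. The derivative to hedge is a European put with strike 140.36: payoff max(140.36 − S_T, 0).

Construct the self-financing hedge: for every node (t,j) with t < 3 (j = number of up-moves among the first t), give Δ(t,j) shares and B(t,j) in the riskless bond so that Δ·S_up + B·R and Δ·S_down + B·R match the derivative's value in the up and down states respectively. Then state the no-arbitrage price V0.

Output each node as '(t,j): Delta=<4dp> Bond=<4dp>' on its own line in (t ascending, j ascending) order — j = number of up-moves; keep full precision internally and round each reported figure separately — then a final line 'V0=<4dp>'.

(0,0): Delta=-0.2598 Bond=33.1979
(1,0): Delta=-1.0000 Bond=91.2851
(1,1): Delta=-0.2215 Bond=35.5965
(2,0): Delta=-1.0000 Bond=113.1935
(2,1): Delta=-1.0000 Bond=113.1935
(2,2): Delta=-0.1812 Bond=36.4670
V0=4.3614

Since d<R<u, set p* = (R−d)/(u−d) = 0.9000; price each node as the discounted p*-expectation of its children.
Payoff layer (t=3): V(3,0)=115.1651, V(3,1)=86.2529, V(3,2)=24.1629, V(3,3)=0.0000
Node (2,0) S=41.3031: V=(p*·86.2529+(1−p*)·115.1651)/1.24=71.8904; Δ=(86.2529−115.1651)/(54.1071−25.1949)=-1.0000; B=V−Δ·S=113.1935
Node (2,1) S=88.7001: V=(p*·24.1629+(1−p*)·86.2529)/1.24=24.4934; Δ=(24.1629−86.2529)/(116.1971−54.1071)=-1.0000; B=V−Δ·S=113.1935
Node (2,2) S=190.4871: V=(p*·0.0000+(1−p*)·24.1629)/1.24=1.9486; Δ=(0.0000−24.1629)/(249.5381−116.1971)=-0.1812; B=V−Δ·S=36.4670
Node (1,0) S=67.7100: V=(p*·24.4934+(1−p*)·71.8904)/1.24=23.5751; Δ=(24.4934−71.8904)/(88.7001−41.3031)=-1.0000; B=V−Δ·S=91.2851
Node (1,1) S=145.4100: V=(p*·1.9486+(1−p*)·24.4934)/1.24=3.3896; Δ=(1.9486−24.4934)/(190.4871−88.7001)=-0.2215; B=V−Δ·S=35.5965
Node (0,0) S=111.0000: V=(p*·3.3896+(1−p*)·23.5751)/1.24=4.3614; Δ=(3.3896−23.5751)/(145.4100−67.7100)=-0.2598; B=V−Δ·S=33.1979
Check: Δ(0,0)·S0 + B(0,0) = 4.3614 = V0.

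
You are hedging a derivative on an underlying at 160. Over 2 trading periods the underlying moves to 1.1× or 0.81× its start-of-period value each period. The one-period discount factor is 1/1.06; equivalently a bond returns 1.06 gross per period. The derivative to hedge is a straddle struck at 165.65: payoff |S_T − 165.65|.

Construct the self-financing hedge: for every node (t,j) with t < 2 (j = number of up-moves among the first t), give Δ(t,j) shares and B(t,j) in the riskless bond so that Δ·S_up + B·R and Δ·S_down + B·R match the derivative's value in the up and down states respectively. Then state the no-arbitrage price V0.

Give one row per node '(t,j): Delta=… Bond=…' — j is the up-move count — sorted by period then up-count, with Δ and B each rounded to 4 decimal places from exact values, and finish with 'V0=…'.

No-arbitrage ⇒ martingale measure with p* = (R−d)/(u−d) = 0.8621.
At expiry t=2: V(2,0)=60.6740, V(2,1)=23.0900, V(2,2)=27.9500
Node (1,0) S=129.6000: V=(p*·23.0900+(1−p*)·60.6740)/1.06=26.6736; Δ=(23.0900−60.6740)/(142.5600−104.9760)=-1.0000; B=V−Δ·S=156.2736
Node (1,1) S=176.0000: V=(p*·27.9500+(1−p*)·23.0900)/1.06=25.7355; Δ=(27.9500−23.0900)/(193.6000−142.5600)=0.0952; B=V−Δ·S=8.9769
Node (0,0) S=160.0000: V=(p*·25.7355+(1−p*)·26.6736)/1.06=24.4009; Δ=(25.7355−26.6736)/(176.0000−129.6000)=-0.0202; B=V−Δ·S=27.6356
Self-financing check: at every node Δ·S+B equals the discounted successor values.

(0,0): Delta=-0.0202 Bond=27.6356
(1,0): Delta=-1.0000 Bond=156.2736
(1,1): Delta=0.0952 Bond=8.9769
V0=24.4009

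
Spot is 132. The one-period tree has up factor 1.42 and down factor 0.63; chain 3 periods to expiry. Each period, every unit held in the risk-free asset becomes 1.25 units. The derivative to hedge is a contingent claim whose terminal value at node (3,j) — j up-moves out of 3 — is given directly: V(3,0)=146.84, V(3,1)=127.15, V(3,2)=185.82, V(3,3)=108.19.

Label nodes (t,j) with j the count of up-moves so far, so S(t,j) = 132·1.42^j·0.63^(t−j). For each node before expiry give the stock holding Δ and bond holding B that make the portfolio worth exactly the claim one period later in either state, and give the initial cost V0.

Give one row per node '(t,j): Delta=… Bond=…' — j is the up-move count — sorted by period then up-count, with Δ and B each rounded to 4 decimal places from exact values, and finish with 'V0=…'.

The replicating-portfolio and risk-neutral prices coincide; use p* = (1.25−0.63)/(1.42−0.63) = 0.7848 for the latter.
At expiry t=3: V(3,0)=146.8400, V(3,1)=127.1500, V(3,2)=185.8200, V(3,3)=108.1900
Node (2,0) S=52.3908: V=(p*·127.1500+(1−p*)·146.8400)/1.25=105.1097; Δ=(127.1500−146.8400)/(74.3949−33.0062)=-0.4757; B=V−Δ·S=130.0337
Node (2,1) S=118.0872: V=(p*·185.8200+(1−p*)·127.1500)/1.25=138.5558; Δ=(185.8200−127.1500)/(167.6838−74.3949)=0.6289; B=V−Δ·S=64.2900
Node (2,2) S=266.1648: V=(p*·108.1900+(1−p*)·185.8200)/1.25=99.9162; Δ=(108.1900−185.8200)/(377.9540−167.6838)=-0.3692; B=V−Δ·S=198.1820
Node (1,0) S=83.1600: V=(p*·138.5558+(1−p*)·105.1097)/1.25=105.0869; Δ=(138.5558−105.1097)/(118.0872−52.3908)=0.5091; B=V−Δ·S=62.7499
Node (1,1) S=187.4400: V=(p*·99.9162+(1−p*)·138.5558)/1.25=86.5848; Δ=(99.9162−138.5558)/(266.1648−118.0872)=-0.2609; B=V−Δ·S=135.4958
Node (0,0) S=132.0000: V=(p*·86.5848+(1−p*)·105.0869)/1.25=72.4530; Δ=(86.5848−105.0869)/(187.4400−83.1600)=-0.1774; B=V−Δ·S=95.8733
Root portfolio cost Δ·132+B reproduces V0=72.4530.

(0,0): Delta=-0.1774 Bond=95.8733
(1,0): Delta=0.5091 Bond=62.7499
(1,1): Delta=-0.2609 Bond=135.4958
(2,0): Delta=-0.4757 Bond=130.0337
(2,1): Delta=0.6289 Bond=64.2900
(2,2): Delta=-0.3692 Bond=198.1820
V0=72.4530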